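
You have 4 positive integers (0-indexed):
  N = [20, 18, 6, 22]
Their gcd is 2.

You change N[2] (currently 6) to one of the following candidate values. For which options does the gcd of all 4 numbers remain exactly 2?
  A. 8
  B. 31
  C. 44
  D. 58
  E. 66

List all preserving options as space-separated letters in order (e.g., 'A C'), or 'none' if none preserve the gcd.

Old gcd = 2; gcd of others (without N[2]) = 2
New gcd for candidate v: gcd(2, v). Preserves old gcd iff gcd(2, v) = 2.
  Option A: v=8, gcd(2,8)=2 -> preserves
  Option B: v=31, gcd(2,31)=1 -> changes
  Option C: v=44, gcd(2,44)=2 -> preserves
  Option D: v=58, gcd(2,58)=2 -> preserves
  Option E: v=66, gcd(2,66)=2 -> preserves

Answer: A C D E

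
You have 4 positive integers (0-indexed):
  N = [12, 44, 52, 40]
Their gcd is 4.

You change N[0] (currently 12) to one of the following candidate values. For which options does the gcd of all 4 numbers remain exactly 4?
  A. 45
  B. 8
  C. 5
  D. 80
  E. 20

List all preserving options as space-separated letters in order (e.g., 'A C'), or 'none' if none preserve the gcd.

Old gcd = 4; gcd of others (without N[0]) = 4
New gcd for candidate v: gcd(4, v). Preserves old gcd iff gcd(4, v) = 4.
  Option A: v=45, gcd(4,45)=1 -> changes
  Option B: v=8, gcd(4,8)=4 -> preserves
  Option C: v=5, gcd(4,5)=1 -> changes
  Option D: v=80, gcd(4,80)=4 -> preserves
  Option E: v=20, gcd(4,20)=4 -> preserves

Answer: B D E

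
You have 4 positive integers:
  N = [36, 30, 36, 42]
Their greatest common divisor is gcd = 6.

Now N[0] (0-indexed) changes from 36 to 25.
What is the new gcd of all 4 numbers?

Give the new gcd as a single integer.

Numbers: [36, 30, 36, 42], gcd = 6
Change: index 0, 36 -> 25
gcd of the OTHER numbers (without index 0): gcd([30, 36, 42]) = 6
New gcd = gcd(g_others, new_val) = gcd(6, 25) = 1

Answer: 1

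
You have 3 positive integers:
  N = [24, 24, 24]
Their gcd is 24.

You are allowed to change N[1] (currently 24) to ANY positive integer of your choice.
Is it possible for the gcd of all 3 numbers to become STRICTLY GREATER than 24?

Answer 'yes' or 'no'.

Current gcd = 24
gcd of all OTHER numbers (without N[1]=24): gcd([24, 24]) = 24
The new gcd after any change is gcd(24, new_value).
This can be at most 24.
Since 24 = old gcd 24, the gcd can only stay the same or decrease.

Answer: no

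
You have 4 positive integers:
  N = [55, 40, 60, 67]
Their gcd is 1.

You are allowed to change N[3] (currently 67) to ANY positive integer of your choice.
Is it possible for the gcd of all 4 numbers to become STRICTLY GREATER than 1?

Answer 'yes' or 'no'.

Current gcd = 1
gcd of all OTHER numbers (without N[3]=67): gcd([55, 40, 60]) = 5
The new gcd after any change is gcd(5, new_value).
This can be at most 5.
Since 5 > old gcd 1, the gcd CAN increase (e.g., set N[3] = 5).

Answer: yes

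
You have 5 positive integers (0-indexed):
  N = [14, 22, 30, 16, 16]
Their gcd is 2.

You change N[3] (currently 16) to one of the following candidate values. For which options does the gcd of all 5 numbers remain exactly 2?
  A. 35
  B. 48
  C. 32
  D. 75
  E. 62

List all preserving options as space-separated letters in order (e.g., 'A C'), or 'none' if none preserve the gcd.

Answer: B C E

Derivation:
Old gcd = 2; gcd of others (without N[3]) = 2
New gcd for candidate v: gcd(2, v). Preserves old gcd iff gcd(2, v) = 2.
  Option A: v=35, gcd(2,35)=1 -> changes
  Option B: v=48, gcd(2,48)=2 -> preserves
  Option C: v=32, gcd(2,32)=2 -> preserves
  Option D: v=75, gcd(2,75)=1 -> changes
  Option E: v=62, gcd(2,62)=2 -> preserves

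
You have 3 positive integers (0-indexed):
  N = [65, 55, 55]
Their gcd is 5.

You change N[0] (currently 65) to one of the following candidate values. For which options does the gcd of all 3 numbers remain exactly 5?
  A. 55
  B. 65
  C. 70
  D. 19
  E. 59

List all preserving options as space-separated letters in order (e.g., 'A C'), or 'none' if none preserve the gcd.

Answer: B C

Derivation:
Old gcd = 5; gcd of others (without N[0]) = 55
New gcd for candidate v: gcd(55, v). Preserves old gcd iff gcd(55, v) = 5.
  Option A: v=55, gcd(55,55)=55 -> changes
  Option B: v=65, gcd(55,65)=5 -> preserves
  Option C: v=70, gcd(55,70)=5 -> preserves
  Option D: v=19, gcd(55,19)=1 -> changes
  Option E: v=59, gcd(55,59)=1 -> changes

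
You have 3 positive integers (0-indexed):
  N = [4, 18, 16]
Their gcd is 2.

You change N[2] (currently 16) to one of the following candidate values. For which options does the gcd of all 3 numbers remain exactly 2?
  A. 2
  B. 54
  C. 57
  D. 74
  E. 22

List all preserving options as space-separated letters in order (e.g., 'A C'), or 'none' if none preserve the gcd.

Answer: A B D E

Derivation:
Old gcd = 2; gcd of others (without N[2]) = 2
New gcd for candidate v: gcd(2, v). Preserves old gcd iff gcd(2, v) = 2.
  Option A: v=2, gcd(2,2)=2 -> preserves
  Option B: v=54, gcd(2,54)=2 -> preserves
  Option C: v=57, gcd(2,57)=1 -> changes
  Option D: v=74, gcd(2,74)=2 -> preserves
  Option E: v=22, gcd(2,22)=2 -> preserves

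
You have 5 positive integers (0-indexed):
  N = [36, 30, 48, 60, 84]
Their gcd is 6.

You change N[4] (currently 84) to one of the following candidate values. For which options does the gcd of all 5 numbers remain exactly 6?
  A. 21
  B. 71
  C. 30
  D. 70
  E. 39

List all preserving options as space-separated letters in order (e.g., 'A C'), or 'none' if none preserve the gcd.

Old gcd = 6; gcd of others (without N[4]) = 6
New gcd for candidate v: gcd(6, v). Preserves old gcd iff gcd(6, v) = 6.
  Option A: v=21, gcd(6,21)=3 -> changes
  Option B: v=71, gcd(6,71)=1 -> changes
  Option C: v=30, gcd(6,30)=6 -> preserves
  Option D: v=70, gcd(6,70)=2 -> changes
  Option E: v=39, gcd(6,39)=3 -> changes

Answer: C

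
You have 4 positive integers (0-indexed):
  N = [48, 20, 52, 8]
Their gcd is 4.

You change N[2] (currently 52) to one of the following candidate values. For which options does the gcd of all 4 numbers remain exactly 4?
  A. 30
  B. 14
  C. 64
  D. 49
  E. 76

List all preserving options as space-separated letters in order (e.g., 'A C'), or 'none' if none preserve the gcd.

Answer: C E

Derivation:
Old gcd = 4; gcd of others (without N[2]) = 4
New gcd for candidate v: gcd(4, v). Preserves old gcd iff gcd(4, v) = 4.
  Option A: v=30, gcd(4,30)=2 -> changes
  Option B: v=14, gcd(4,14)=2 -> changes
  Option C: v=64, gcd(4,64)=4 -> preserves
  Option D: v=49, gcd(4,49)=1 -> changes
  Option E: v=76, gcd(4,76)=4 -> preserves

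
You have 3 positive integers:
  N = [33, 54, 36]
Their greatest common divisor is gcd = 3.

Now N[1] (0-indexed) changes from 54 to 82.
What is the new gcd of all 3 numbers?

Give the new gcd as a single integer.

Numbers: [33, 54, 36], gcd = 3
Change: index 1, 54 -> 82
gcd of the OTHER numbers (without index 1): gcd([33, 36]) = 3
New gcd = gcd(g_others, new_val) = gcd(3, 82) = 1

Answer: 1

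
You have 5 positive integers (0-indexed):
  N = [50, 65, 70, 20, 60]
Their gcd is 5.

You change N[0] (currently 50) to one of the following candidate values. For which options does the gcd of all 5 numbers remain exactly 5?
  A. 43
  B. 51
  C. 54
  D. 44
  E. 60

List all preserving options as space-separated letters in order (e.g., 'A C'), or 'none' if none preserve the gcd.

Old gcd = 5; gcd of others (without N[0]) = 5
New gcd for candidate v: gcd(5, v). Preserves old gcd iff gcd(5, v) = 5.
  Option A: v=43, gcd(5,43)=1 -> changes
  Option B: v=51, gcd(5,51)=1 -> changes
  Option C: v=54, gcd(5,54)=1 -> changes
  Option D: v=44, gcd(5,44)=1 -> changes
  Option E: v=60, gcd(5,60)=5 -> preserves

Answer: E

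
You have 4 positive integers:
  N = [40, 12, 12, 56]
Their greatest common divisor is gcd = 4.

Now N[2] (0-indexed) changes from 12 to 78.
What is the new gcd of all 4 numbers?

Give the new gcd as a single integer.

Numbers: [40, 12, 12, 56], gcd = 4
Change: index 2, 12 -> 78
gcd of the OTHER numbers (without index 2): gcd([40, 12, 56]) = 4
New gcd = gcd(g_others, new_val) = gcd(4, 78) = 2

Answer: 2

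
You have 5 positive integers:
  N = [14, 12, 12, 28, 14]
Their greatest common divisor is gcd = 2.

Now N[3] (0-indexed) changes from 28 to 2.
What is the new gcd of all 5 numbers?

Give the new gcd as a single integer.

Numbers: [14, 12, 12, 28, 14], gcd = 2
Change: index 3, 28 -> 2
gcd of the OTHER numbers (without index 3): gcd([14, 12, 12, 14]) = 2
New gcd = gcd(g_others, new_val) = gcd(2, 2) = 2

Answer: 2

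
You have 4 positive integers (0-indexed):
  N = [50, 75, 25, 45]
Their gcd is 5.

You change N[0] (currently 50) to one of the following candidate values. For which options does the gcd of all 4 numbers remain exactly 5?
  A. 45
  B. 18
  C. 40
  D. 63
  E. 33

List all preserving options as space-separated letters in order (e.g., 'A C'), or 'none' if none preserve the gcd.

Old gcd = 5; gcd of others (without N[0]) = 5
New gcd for candidate v: gcd(5, v). Preserves old gcd iff gcd(5, v) = 5.
  Option A: v=45, gcd(5,45)=5 -> preserves
  Option B: v=18, gcd(5,18)=1 -> changes
  Option C: v=40, gcd(5,40)=5 -> preserves
  Option D: v=63, gcd(5,63)=1 -> changes
  Option E: v=33, gcd(5,33)=1 -> changes

Answer: A C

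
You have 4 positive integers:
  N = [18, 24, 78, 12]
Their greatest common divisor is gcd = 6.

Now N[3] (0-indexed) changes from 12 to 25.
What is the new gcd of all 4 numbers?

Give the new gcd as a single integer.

Numbers: [18, 24, 78, 12], gcd = 6
Change: index 3, 12 -> 25
gcd of the OTHER numbers (without index 3): gcd([18, 24, 78]) = 6
New gcd = gcd(g_others, new_val) = gcd(6, 25) = 1

Answer: 1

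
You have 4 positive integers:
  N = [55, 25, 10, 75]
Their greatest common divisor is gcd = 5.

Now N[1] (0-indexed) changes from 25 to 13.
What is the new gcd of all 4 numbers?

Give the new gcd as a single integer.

Numbers: [55, 25, 10, 75], gcd = 5
Change: index 1, 25 -> 13
gcd of the OTHER numbers (without index 1): gcd([55, 10, 75]) = 5
New gcd = gcd(g_others, new_val) = gcd(5, 13) = 1

Answer: 1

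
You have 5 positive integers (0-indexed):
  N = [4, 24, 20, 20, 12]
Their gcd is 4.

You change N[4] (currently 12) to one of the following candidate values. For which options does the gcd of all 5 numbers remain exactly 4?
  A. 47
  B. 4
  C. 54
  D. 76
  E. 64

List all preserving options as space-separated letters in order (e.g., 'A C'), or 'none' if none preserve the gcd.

Answer: B D E

Derivation:
Old gcd = 4; gcd of others (without N[4]) = 4
New gcd for candidate v: gcd(4, v). Preserves old gcd iff gcd(4, v) = 4.
  Option A: v=47, gcd(4,47)=1 -> changes
  Option B: v=4, gcd(4,4)=4 -> preserves
  Option C: v=54, gcd(4,54)=2 -> changes
  Option D: v=76, gcd(4,76)=4 -> preserves
  Option E: v=64, gcd(4,64)=4 -> preserves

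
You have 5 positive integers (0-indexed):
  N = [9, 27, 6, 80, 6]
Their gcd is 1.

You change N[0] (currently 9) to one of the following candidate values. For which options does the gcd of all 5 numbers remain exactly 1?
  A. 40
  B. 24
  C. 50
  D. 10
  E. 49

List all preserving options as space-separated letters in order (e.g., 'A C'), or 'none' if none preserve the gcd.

Answer: A B C D E

Derivation:
Old gcd = 1; gcd of others (without N[0]) = 1
New gcd for candidate v: gcd(1, v). Preserves old gcd iff gcd(1, v) = 1.
  Option A: v=40, gcd(1,40)=1 -> preserves
  Option B: v=24, gcd(1,24)=1 -> preserves
  Option C: v=50, gcd(1,50)=1 -> preserves
  Option D: v=10, gcd(1,10)=1 -> preserves
  Option E: v=49, gcd(1,49)=1 -> preserves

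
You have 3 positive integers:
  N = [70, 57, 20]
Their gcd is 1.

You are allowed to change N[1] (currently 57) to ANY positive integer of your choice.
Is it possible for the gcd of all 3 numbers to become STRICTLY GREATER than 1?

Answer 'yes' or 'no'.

Answer: yes

Derivation:
Current gcd = 1
gcd of all OTHER numbers (without N[1]=57): gcd([70, 20]) = 10
The new gcd after any change is gcd(10, new_value).
This can be at most 10.
Since 10 > old gcd 1, the gcd CAN increase (e.g., set N[1] = 10).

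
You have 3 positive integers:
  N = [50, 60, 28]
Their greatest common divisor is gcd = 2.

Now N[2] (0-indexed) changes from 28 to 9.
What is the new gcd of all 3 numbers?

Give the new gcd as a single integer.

Numbers: [50, 60, 28], gcd = 2
Change: index 2, 28 -> 9
gcd of the OTHER numbers (without index 2): gcd([50, 60]) = 10
New gcd = gcd(g_others, new_val) = gcd(10, 9) = 1

Answer: 1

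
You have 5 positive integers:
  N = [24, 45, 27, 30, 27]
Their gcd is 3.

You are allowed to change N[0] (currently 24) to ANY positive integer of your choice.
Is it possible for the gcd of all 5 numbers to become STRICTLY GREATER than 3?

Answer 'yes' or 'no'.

Current gcd = 3
gcd of all OTHER numbers (without N[0]=24): gcd([45, 27, 30, 27]) = 3
The new gcd after any change is gcd(3, new_value).
This can be at most 3.
Since 3 = old gcd 3, the gcd can only stay the same or decrease.

Answer: no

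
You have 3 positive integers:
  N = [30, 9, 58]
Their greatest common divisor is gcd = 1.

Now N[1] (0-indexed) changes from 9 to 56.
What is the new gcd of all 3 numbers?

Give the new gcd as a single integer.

Numbers: [30, 9, 58], gcd = 1
Change: index 1, 9 -> 56
gcd of the OTHER numbers (without index 1): gcd([30, 58]) = 2
New gcd = gcd(g_others, new_val) = gcd(2, 56) = 2

Answer: 2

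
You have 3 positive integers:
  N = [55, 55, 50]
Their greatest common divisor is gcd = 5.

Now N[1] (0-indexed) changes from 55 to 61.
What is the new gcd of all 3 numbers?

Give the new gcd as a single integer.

Numbers: [55, 55, 50], gcd = 5
Change: index 1, 55 -> 61
gcd of the OTHER numbers (without index 1): gcd([55, 50]) = 5
New gcd = gcd(g_others, new_val) = gcd(5, 61) = 1

Answer: 1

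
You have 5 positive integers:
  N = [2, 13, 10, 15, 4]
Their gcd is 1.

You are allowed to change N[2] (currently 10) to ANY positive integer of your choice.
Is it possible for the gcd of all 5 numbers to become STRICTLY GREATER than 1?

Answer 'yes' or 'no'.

Answer: no

Derivation:
Current gcd = 1
gcd of all OTHER numbers (without N[2]=10): gcd([2, 13, 15, 4]) = 1
The new gcd after any change is gcd(1, new_value).
This can be at most 1.
Since 1 = old gcd 1, the gcd can only stay the same or decrease.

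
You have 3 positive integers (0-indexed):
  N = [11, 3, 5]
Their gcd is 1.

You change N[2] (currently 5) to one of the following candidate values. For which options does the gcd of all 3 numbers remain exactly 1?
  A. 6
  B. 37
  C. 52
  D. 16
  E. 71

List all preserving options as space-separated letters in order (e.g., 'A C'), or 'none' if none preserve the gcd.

Answer: A B C D E

Derivation:
Old gcd = 1; gcd of others (without N[2]) = 1
New gcd for candidate v: gcd(1, v). Preserves old gcd iff gcd(1, v) = 1.
  Option A: v=6, gcd(1,6)=1 -> preserves
  Option B: v=37, gcd(1,37)=1 -> preserves
  Option C: v=52, gcd(1,52)=1 -> preserves
  Option D: v=16, gcd(1,16)=1 -> preserves
  Option E: v=71, gcd(1,71)=1 -> preserves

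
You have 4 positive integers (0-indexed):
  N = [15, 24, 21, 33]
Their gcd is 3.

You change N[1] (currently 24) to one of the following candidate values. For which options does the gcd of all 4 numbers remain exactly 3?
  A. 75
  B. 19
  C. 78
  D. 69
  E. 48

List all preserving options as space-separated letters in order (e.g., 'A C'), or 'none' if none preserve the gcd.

Old gcd = 3; gcd of others (without N[1]) = 3
New gcd for candidate v: gcd(3, v). Preserves old gcd iff gcd(3, v) = 3.
  Option A: v=75, gcd(3,75)=3 -> preserves
  Option B: v=19, gcd(3,19)=1 -> changes
  Option C: v=78, gcd(3,78)=3 -> preserves
  Option D: v=69, gcd(3,69)=3 -> preserves
  Option E: v=48, gcd(3,48)=3 -> preserves

Answer: A C D E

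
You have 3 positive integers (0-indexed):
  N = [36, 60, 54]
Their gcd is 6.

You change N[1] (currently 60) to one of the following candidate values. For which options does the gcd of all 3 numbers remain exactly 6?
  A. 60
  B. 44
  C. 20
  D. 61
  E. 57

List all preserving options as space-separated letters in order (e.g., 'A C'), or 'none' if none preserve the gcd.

Old gcd = 6; gcd of others (without N[1]) = 18
New gcd for candidate v: gcd(18, v). Preserves old gcd iff gcd(18, v) = 6.
  Option A: v=60, gcd(18,60)=6 -> preserves
  Option B: v=44, gcd(18,44)=2 -> changes
  Option C: v=20, gcd(18,20)=2 -> changes
  Option D: v=61, gcd(18,61)=1 -> changes
  Option E: v=57, gcd(18,57)=3 -> changes

Answer: A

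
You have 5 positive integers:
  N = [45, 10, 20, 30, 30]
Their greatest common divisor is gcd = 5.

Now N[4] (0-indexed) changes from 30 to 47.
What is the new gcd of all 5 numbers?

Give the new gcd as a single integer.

Answer: 1

Derivation:
Numbers: [45, 10, 20, 30, 30], gcd = 5
Change: index 4, 30 -> 47
gcd of the OTHER numbers (without index 4): gcd([45, 10, 20, 30]) = 5
New gcd = gcd(g_others, new_val) = gcd(5, 47) = 1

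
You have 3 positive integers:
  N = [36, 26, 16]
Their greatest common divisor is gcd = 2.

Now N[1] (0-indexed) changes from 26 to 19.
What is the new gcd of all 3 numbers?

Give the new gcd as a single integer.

Numbers: [36, 26, 16], gcd = 2
Change: index 1, 26 -> 19
gcd of the OTHER numbers (without index 1): gcd([36, 16]) = 4
New gcd = gcd(g_others, new_val) = gcd(4, 19) = 1

Answer: 1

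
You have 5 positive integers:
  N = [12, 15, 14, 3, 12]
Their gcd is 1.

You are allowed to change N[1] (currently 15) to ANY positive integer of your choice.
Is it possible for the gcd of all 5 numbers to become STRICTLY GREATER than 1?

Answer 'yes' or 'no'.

Answer: no

Derivation:
Current gcd = 1
gcd of all OTHER numbers (without N[1]=15): gcd([12, 14, 3, 12]) = 1
The new gcd after any change is gcd(1, new_value).
This can be at most 1.
Since 1 = old gcd 1, the gcd can only stay the same or decrease.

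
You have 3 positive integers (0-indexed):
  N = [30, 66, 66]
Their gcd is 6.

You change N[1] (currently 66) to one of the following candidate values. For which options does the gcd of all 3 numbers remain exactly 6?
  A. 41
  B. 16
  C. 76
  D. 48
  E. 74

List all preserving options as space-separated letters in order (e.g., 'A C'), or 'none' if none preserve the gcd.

Answer: D

Derivation:
Old gcd = 6; gcd of others (without N[1]) = 6
New gcd for candidate v: gcd(6, v). Preserves old gcd iff gcd(6, v) = 6.
  Option A: v=41, gcd(6,41)=1 -> changes
  Option B: v=16, gcd(6,16)=2 -> changes
  Option C: v=76, gcd(6,76)=2 -> changes
  Option D: v=48, gcd(6,48)=6 -> preserves
  Option E: v=74, gcd(6,74)=2 -> changes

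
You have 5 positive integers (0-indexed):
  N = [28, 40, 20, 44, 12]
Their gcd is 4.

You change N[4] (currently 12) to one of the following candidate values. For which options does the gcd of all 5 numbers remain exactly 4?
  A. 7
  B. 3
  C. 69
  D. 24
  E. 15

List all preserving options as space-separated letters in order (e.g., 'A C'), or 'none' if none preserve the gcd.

Old gcd = 4; gcd of others (without N[4]) = 4
New gcd for candidate v: gcd(4, v). Preserves old gcd iff gcd(4, v) = 4.
  Option A: v=7, gcd(4,7)=1 -> changes
  Option B: v=3, gcd(4,3)=1 -> changes
  Option C: v=69, gcd(4,69)=1 -> changes
  Option D: v=24, gcd(4,24)=4 -> preserves
  Option E: v=15, gcd(4,15)=1 -> changes

Answer: D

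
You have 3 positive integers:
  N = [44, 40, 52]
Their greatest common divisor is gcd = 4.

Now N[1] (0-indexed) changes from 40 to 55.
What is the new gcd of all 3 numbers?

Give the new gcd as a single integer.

Numbers: [44, 40, 52], gcd = 4
Change: index 1, 40 -> 55
gcd of the OTHER numbers (without index 1): gcd([44, 52]) = 4
New gcd = gcd(g_others, new_val) = gcd(4, 55) = 1

Answer: 1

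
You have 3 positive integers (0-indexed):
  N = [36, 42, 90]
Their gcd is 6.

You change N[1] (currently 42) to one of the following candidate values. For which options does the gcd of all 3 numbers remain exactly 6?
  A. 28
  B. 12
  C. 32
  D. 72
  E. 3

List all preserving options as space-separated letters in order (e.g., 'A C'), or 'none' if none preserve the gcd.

Old gcd = 6; gcd of others (without N[1]) = 18
New gcd for candidate v: gcd(18, v). Preserves old gcd iff gcd(18, v) = 6.
  Option A: v=28, gcd(18,28)=2 -> changes
  Option B: v=12, gcd(18,12)=6 -> preserves
  Option C: v=32, gcd(18,32)=2 -> changes
  Option D: v=72, gcd(18,72)=18 -> changes
  Option E: v=3, gcd(18,3)=3 -> changes

Answer: B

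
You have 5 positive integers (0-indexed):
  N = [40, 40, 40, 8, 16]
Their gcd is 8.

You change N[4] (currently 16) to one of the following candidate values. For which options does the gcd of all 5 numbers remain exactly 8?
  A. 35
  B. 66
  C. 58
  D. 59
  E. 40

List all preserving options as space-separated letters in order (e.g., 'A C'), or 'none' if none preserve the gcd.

Old gcd = 8; gcd of others (without N[4]) = 8
New gcd for candidate v: gcd(8, v). Preserves old gcd iff gcd(8, v) = 8.
  Option A: v=35, gcd(8,35)=1 -> changes
  Option B: v=66, gcd(8,66)=2 -> changes
  Option C: v=58, gcd(8,58)=2 -> changes
  Option D: v=59, gcd(8,59)=1 -> changes
  Option E: v=40, gcd(8,40)=8 -> preserves

Answer: E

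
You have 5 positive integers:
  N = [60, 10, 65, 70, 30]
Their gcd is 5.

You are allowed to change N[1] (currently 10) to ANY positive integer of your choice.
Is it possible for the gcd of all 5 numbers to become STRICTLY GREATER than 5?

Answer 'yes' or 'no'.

Answer: no

Derivation:
Current gcd = 5
gcd of all OTHER numbers (without N[1]=10): gcd([60, 65, 70, 30]) = 5
The new gcd after any change is gcd(5, new_value).
This can be at most 5.
Since 5 = old gcd 5, the gcd can only stay the same or decrease.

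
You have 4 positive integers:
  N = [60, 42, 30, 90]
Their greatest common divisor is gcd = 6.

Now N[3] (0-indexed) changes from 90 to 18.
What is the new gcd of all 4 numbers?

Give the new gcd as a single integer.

Numbers: [60, 42, 30, 90], gcd = 6
Change: index 3, 90 -> 18
gcd of the OTHER numbers (without index 3): gcd([60, 42, 30]) = 6
New gcd = gcd(g_others, new_val) = gcd(6, 18) = 6

Answer: 6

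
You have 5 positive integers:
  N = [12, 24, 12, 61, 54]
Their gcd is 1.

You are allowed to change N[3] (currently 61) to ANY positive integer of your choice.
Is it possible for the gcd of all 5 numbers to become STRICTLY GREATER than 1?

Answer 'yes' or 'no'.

Answer: yes

Derivation:
Current gcd = 1
gcd of all OTHER numbers (without N[3]=61): gcd([12, 24, 12, 54]) = 6
The new gcd after any change is gcd(6, new_value).
This can be at most 6.
Since 6 > old gcd 1, the gcd CAN increase (e.g., set N[3] = 6).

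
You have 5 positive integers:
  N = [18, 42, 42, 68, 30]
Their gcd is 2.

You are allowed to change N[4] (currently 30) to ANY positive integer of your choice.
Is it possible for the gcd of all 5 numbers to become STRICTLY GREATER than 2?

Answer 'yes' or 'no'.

Current gcd = 2
gcd of all OTHER numbers (without N[4]=30): gcd([18, 42, 42, 68]) = 2
The new gcd after any change is gcd(2, new_value).
This can be at most 2.
Since 2 = old gcd 2, the gcd can only stay the same or decrease.

Answer: no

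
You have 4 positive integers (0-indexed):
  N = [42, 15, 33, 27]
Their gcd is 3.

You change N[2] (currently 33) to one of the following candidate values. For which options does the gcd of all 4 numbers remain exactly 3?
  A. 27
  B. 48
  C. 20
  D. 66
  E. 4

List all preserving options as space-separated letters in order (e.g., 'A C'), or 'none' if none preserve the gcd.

Old gcd = 3; gcd of others (without N[2]) = 3
New gcd for candidate v: gcd(3, v). Preserves old gcd iff gcd(3, v) = 3.
  Option A: v=27, gcd(3,27)=3 -> preserves
  Option B: v=48, gcd(3,48)=3 -> preserves
  Option C: v=20, gcd(3,20)=1 -> changes
  Option D: v=66, gcd(3,66)=3 -> preserves
  Option E: v=4, gcd(3,4)=1 -> changes

Answer: A B D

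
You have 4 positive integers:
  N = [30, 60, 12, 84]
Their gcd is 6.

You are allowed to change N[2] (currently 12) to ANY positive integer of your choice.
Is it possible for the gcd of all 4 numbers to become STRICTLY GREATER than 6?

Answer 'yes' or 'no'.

Answer: no

Derivation:
Current gcd = 6
gcd of all OTHER numbers (without N[2]=12): gcd([30, 60, 84]) = 6
The new gcd after any change is gcd(6, new_value).
This can be at most 6.
Since 6 = old gcd 6, the gcd can only stay the same or decrease.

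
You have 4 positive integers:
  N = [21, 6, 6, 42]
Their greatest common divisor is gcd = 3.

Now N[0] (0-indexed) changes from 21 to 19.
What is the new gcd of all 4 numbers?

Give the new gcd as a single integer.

Numbers: [21, 6, 6, 42], gcd = 3
Change: index 0, 21 -> 19
gcd of the OTHER numbers (without index 0): gcd([6, 6, 42]) = 6
New gcd = gcd(g_others, new_val) = gcd(6, 19) = 1

Answer: 1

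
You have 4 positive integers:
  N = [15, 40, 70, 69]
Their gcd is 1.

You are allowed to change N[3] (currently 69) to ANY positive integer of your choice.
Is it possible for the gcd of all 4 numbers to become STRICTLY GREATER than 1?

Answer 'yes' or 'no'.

Answer: yes

Derivation:
Current gcd = 1
gcd of all OTHER numbers (without N[3]=69): gcd([15, 40, 70]) = 5
The new gcd after any change is gcd(5, new_value).
This can be at most 5.
Since 5 > old gcd 1, the gcd CAN increase (e.g., set N[3] = 5).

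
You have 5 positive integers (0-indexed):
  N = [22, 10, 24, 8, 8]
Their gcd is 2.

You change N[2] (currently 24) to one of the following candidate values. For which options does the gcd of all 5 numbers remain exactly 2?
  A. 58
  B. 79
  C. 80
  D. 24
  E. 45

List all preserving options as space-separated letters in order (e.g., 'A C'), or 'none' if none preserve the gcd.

Answer: A C D

Derivation:
Old gcd = 2; gcd of others (without N[2]) = 2
New gcd for candidate v: gcd(2, v). Preserves old gcd iff gcd(2, v) = 2.
  Option A: v=58, gcd(2,58)=2 -> preserves
  Option B: v=79, gcd(2,79)=1 -> changes
  Option C: v=80, gcd(2,80)=2 -> preserves
  Option D: v=24, gcd(2,24)=2 -> preserves
  Option E: v=45, gcd(2,45)=1 -> changes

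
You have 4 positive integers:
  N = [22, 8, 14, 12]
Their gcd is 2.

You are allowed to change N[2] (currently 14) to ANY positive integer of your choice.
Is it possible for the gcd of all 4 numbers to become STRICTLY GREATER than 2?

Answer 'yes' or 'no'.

Current gcd = 2
gcd of all OTHER numbers (without N[2]=14): gcd([22, 8, 12]) = 2
The new gcd after any change is gcd(2, new_value).
This can be at most 2.
Since 2 = old gcd 2, the gcd can only stay the same or decrease.

Answer: no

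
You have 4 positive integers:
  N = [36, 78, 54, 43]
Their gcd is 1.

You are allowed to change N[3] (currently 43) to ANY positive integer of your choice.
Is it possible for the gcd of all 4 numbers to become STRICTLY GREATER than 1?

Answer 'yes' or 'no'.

Current gcd = 1
gcd of all OTHER numbers (without N[3]=43): gcd([36, 78, 54]) = 6
The new gcd after any change is gcd(6, new_value).
This can be at most 6.
Since 6 > old gcd 1, the gcd CAN increase (e.g., set N[3] = 6).

Answer: yes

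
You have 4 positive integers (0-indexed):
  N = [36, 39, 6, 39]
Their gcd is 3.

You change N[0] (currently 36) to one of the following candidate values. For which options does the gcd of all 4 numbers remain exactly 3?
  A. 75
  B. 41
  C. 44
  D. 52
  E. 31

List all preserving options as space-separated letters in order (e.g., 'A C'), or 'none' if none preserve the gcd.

Old gcd = 3; gcd of others (without N[0]) = 3
New gcd for candidate v: gcd(3, v). Preserves old gcd iff gcd(3, v) = 3.
  Option A: v=75, gcd(3,75)=3 -> preserves
  Option B: v=41, gcd(3,41)=1 -> changes
  Option C: v=44, gcd(3,44)=1 -> changes
  Option D: v=52, gcd(3,52)=1 -> changes
  Option E: v=31, gcd(3,31)=1 -> changes

Answer: A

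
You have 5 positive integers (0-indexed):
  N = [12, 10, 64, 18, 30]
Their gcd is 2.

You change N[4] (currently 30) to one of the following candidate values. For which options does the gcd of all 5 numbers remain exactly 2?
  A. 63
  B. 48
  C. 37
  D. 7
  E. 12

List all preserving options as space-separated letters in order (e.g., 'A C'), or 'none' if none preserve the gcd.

Old gcd = 2; gcd of others (without N[4]) = 2
New gcd for candidate v: gcd(2, v). Preserves old gcd iff gcd(2, v) = 2.
  Option A: v=63, gcd(2,63)=1 -> changes
  Option B: v=48, gcd(2,48)=2 -> preserves
  Option C: v=37, gcd(2,37)=1 -> changes
  Option D: v=7, gcd(2,7)=1 -> changes
  Option E: v=12, gcd(2,12)=2 -> preserves

Answer: B E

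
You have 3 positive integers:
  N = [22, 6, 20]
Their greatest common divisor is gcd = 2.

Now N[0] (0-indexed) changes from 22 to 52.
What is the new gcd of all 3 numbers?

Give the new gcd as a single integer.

Answer: 2

Derivation:
Numbers: [22, 6, 20], gcd = 2
Change: index 0, 22 -> 52
gcd of the OTHER numbers (without index 0): gcd([6, 20]) = 2
New gcd = gcd(g_others, new_val) = gcd(2, 52) = 2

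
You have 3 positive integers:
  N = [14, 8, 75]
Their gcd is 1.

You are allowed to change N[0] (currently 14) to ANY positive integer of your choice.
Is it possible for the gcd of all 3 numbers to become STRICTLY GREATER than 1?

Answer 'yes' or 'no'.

Current gcd = 1
gcd of all OTHER numbers (without N[0]=14): gcd([8, 75]) = 1
The new gcd after any change is gcd(1, new_value).
This can be at most 1.
Since 1 = old gcd 1, the gcd can only stay the same or decrease.

Answer: no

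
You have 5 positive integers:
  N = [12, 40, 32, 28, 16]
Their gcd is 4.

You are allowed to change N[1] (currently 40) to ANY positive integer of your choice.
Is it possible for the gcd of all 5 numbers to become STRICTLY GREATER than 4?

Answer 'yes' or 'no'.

Answer: no

Derivation:
Current gcd = 4
gcd of all OTHER numbers (without N[1]=40): gcd([12, 32, 28, 16]) = 4
The new gcd after any change is gcd(4, new_value).
This can be at most 4.
Since 4 = old gcd 4, the gcd can only stay the same or decrease.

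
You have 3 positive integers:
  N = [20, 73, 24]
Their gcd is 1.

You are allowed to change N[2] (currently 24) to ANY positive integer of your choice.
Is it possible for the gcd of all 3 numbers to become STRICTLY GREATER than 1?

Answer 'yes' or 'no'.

Current gcd = 1
gcd of all OTHER numbers (without N[2]=24): gcd([20, 73]) = 1
The new gcd after any change is gcd(1, new_value).
This can be at most 1.
Since 1 = old gcd 1, the gcd can only stay the same or decrease.

Answer: no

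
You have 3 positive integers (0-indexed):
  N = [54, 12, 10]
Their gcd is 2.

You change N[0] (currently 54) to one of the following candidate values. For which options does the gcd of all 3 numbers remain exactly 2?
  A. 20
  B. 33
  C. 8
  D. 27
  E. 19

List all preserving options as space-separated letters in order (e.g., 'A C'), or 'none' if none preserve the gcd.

Old gcd = 2; gcd of others (without N[0]) = 2
New gcd for candidate v: gcd(2, v). Preserves old gcd iff gcd(2, v) = 2.
  Option A: v=20, gcd(2,20)=2 -> preserves
  Option B: v=33, gcd(2,33)=1 -> changes
  Option C: v=8, gcd(2,8)=2 -> preserves
  Option D: v=27, gcd(2,27)=1 -> changes
  Option E: v=19, gcd(2,19)=1 -> changes

Answer: A C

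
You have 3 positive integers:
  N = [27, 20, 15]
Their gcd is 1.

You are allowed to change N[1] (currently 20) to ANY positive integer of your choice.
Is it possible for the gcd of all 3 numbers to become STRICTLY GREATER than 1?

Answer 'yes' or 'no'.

Current gcd = 1
gcd of all OTHER numbers (without N[1]=20): gcd([27, 15]) = 3
The new gcd after any change is gcd(3, new_value).
This can be at most 3.
Since 3 > old gcd 1, the gcd CAN increase (e.g., set N[1] = 3).

Answer: yes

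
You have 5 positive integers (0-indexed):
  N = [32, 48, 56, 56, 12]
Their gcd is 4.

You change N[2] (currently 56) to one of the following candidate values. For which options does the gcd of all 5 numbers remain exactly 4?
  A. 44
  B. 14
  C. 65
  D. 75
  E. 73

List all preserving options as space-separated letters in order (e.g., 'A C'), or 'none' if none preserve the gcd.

Old gcd = 4; gcd of others (without N[2]) = 4
New gcd for candidate v: gcd(4, v). Preserves old gcd iff gcd(4, v) = 4.
  Option A: v=44, gcd(4,44)=4 -> preserves
  Option B: v=14, gcd(4,14)=2 -> changes
  Option C: v=65, gcd(4,65)=1 -> changes
  Option D: v=75, gcd(4,75)=1 -> changes
  Option E: v=73, gcd(4,73)=1 -> changes

Answer: A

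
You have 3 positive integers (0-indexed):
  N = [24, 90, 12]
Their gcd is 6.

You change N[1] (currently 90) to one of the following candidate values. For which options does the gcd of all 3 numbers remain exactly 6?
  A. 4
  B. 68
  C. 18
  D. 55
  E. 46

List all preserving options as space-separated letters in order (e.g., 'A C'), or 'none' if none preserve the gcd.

Answer: C

Derivation:
Old gcd = 6; gcd of others (without N[1]) = 12
New gcd for candidate v: gcd(12, v). Preserves old gcd iff gcd(12, v) = 6.
  Option A: v=4, gcd(12,4)=4 -> changes
  Option B: v=68, gcd(12,68)=4 -> changes
  Option C: v=18, gcd(12,18)=6 -> preserves
  Option D: v=55, gcd(12,55)=1 -> changes
  Option E: v=46, gcd(12,46)=2 -> changes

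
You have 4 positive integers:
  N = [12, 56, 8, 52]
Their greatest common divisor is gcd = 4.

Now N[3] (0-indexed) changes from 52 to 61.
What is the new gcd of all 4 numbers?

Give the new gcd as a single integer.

Answer: 1

Derivation:
Numbers: [12, 56, 8, 52], gcd = 4
Change: index 3, 52 -> 61
gcd of the OTHER numbers (without index 3): gcd([12, 56, 8]) = 4
New gcd = gcd(g_others, new_val) = gcd(4, 61) = 1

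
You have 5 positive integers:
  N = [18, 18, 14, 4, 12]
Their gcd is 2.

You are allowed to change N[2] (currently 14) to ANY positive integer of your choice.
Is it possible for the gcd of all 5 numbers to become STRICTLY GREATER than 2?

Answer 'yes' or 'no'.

Current gcd = 2
gcd of all OTHER numbers (without N[2]=14): gcd([18, 18, 4, 12]) = 2
The new gcd after any change is gcd(2, new_value).
This can be at most 2.
Since 2 = old gcd 2, the gcd can only stay the same or decrease.

Answer: no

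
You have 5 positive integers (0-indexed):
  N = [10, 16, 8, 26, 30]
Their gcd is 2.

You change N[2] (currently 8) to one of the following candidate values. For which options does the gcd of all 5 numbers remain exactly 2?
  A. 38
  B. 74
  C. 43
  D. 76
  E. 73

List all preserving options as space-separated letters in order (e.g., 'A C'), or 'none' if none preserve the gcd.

Answer: A B D

Derivation:
Old gcd = 2; gcd of others (without N[2]) = 2
New gcd for candidate v: gcd(2, v). Preserves old gcd iff gcd(2, v) = 2.
  Option A: v=38, gcd(2,38)=2 -> preserves
  Option B: v=74, gcd(2,74)=2 -> preserves
  Option C: v=43, gcd(2,43)=1 -> changes
  Option D: v=76, gcd(2,76)=2 -> preserves
  Option E: v=73, gcd(2,73)=1 -> changes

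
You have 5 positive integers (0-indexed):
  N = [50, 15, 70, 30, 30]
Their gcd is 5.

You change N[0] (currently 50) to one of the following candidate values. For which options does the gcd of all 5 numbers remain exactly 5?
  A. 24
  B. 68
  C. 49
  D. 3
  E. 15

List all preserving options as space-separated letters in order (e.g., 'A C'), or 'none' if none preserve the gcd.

Answer: E

Derivation:
Old gcd = 5; gcd of others (without N[0]) = 5
New gcd for candidate v: gcd(5, v). Preserves old gcd iff gcd(5, v) = 5.
  Option A: v=24, gcd(5,24)=1 -> changes
  Option B: v=68, gcd(5,68)=1 -> changes
  Option C: v=49, gcd(5,49)=1 -> changes
  Option D: v=3, gcd(5,3)=1 -> changes
  Option E: v=15, gcd(5,15)=5 -> preserves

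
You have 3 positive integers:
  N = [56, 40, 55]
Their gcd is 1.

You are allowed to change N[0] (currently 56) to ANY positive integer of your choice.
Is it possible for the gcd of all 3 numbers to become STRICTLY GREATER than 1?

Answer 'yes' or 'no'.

Answer: yes

Derivation:
Current gcd = 1
gcd of all OTHER numbers (without N[0]=56): gcd([40, 55]) = 5
The new gcd after any change is gcd(5, new_value).
This can be at most 5.
Since 5 > old gcd 1, the gcd CAN increase (e.g., set N[0] = 5).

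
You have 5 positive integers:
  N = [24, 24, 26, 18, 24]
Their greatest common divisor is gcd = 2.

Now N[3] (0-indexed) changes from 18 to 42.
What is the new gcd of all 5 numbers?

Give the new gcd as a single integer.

Numbers: [24, 24, 26, 18, 24], gcd = 2
Change: index 3, 18 -> 42
gcd of the OTHER numbers (without index 3): gcd([24, 24, 26, 24]) = 2
New gcd = gcd(g_others, new_val) = gcd(2, 42) = 2

Answer: 2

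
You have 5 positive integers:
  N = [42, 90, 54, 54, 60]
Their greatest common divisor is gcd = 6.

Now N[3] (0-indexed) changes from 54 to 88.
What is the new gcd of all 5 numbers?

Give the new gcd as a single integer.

Numbers: [42, 90, 54, 54, 60], gcd = 6
Change: index 3, 54 -> 88
gcd of the OTHER numbers (without index 3): gcd([42, 90, 54, 60]) = 6
New gcd = gcd(g_others, new_val) = gcd(6, 88) = 2

Answer: 2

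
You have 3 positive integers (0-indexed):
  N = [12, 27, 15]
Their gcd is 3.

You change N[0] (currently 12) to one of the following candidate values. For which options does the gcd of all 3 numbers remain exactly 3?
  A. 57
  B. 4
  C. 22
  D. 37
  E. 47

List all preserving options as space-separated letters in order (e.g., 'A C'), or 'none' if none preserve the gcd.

Answer: A

Derivation:
Old gcd = 3; gcd of others (without N[0]) = 3
New gcd for candidate v: gcd(3, v). Preserves old gcd iff gcd(3, v) = 3.
  Option A: v=57, gcd(3,57)=3 -> preserves
  Option B: v=4, gcd(3,4)=1 -> changes
  Option C: v=22, gcd(3,22)=1 -> changes
  Option D: v=37, gcd(3,37)=1 -> changes
  Option E: v=47, gcd(3,47)=1 -> changes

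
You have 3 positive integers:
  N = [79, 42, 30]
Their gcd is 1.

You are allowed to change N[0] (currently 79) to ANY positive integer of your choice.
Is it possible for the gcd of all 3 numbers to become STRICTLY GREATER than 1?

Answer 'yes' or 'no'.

Current gcd = 1
gcd of all OTHER numbers (without N[0]=79): gcd([42, 30]) = 6
The new gcd after any change is gcd(6, new_value).
This can be at most 6.
Since 6 > old gcd 1, the gcd CAN increase (e.g., set N[0] = 6).

Answer: yes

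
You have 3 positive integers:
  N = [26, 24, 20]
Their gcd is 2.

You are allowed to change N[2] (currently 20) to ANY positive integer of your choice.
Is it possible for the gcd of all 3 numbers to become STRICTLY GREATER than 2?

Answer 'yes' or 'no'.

Current gcd = 2
gcd of all OTHER numbers (without N[2]=20): gcd([26, 24]) = 2
The new gcd after any change is gcd(2, new_value).
This can be at most 2.
Since 2 = old gcd 2, the gcd can only stay the same or decrease.

Answer: no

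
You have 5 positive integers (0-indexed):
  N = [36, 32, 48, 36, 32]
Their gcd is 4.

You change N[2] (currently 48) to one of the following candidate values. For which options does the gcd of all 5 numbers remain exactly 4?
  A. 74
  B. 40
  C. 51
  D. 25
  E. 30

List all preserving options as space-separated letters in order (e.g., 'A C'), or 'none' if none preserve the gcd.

Old gcd = 4; gcd of others (without N[2]) = 4
New gcd for candidate v: gcd(4, v). Preserves old gcd iff gcd(4, v) = 4.
  Option A: v=74, gcd(4,74)=2 -> changes
  Option B: v=40, gcd(4,40)=4 -> preserves
  Option C: v=51, gcd(4,51)=1 -> changes
  Option D: v=25, gcd(4,25)=1 -> changes
  Option E: v=30, gcd(4,30)=2 -> changes

Answer: B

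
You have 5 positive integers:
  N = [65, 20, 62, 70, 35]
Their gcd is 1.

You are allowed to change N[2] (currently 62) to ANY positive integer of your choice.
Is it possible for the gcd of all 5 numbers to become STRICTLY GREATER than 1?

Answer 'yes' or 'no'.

Current gcd = 1
gcd of all OTHER numbers (without N[2]=62): gcd([65, 20, 70, 35]) = 5
The new gcd after any change is gcd(5, new_value).
This can be at most 5.
Since 5 > old gcd 1, the gcd CAN increase (e.g., set N[2] = 5).

Answer: yes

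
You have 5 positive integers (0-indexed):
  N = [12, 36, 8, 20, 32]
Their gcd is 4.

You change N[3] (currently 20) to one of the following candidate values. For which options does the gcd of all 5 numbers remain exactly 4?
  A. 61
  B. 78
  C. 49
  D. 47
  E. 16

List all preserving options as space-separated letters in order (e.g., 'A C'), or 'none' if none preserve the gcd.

Answer: E

Derivation:
Old gcd = 4; gcd of others (without N[3]) = 4
New gcd for candidate v: gcd(4, v). Preserves old gcd iff gcd(4, v) = 4.
  Option A: v=61, gcd(4,61)=1 -> changes
  Option B: v=78, gcd(4,78)=2 -> changes
  Option C: v=49, gcd(4,49)=1 -> changes
  Option D: v=47, gcd(4,47)=1 -> changes
  Option E: v=16, gcd(4,16)=4 -> preserves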